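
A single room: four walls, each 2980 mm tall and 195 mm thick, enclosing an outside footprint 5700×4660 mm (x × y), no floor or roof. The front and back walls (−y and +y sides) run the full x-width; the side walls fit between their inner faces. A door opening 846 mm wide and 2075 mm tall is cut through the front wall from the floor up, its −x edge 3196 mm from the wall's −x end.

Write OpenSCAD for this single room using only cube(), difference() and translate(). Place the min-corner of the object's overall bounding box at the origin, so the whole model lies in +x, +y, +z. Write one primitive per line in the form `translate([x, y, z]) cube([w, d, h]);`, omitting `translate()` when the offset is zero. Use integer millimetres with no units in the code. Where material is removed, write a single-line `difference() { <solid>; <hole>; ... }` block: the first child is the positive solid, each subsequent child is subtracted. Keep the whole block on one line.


difference() { cube([5700, 195, 2980]); translate([3196, 0, 0]) cube([846, 195, 2075]); }
translate([0, 4465, 0]) cube([5700, 195, 2980]);
translate([0, 195, 0]) cube([195, 4270, 2980]);
translate([5505, 195, 0]) cube([195, 4270, 2980]);


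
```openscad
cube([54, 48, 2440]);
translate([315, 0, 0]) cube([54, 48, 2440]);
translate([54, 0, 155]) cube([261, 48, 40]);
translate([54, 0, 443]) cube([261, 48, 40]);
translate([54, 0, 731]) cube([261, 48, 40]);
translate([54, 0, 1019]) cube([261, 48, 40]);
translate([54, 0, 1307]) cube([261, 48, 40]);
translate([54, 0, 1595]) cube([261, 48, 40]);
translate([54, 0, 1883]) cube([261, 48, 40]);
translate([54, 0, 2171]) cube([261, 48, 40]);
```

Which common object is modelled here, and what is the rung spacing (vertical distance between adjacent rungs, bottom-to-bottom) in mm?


A ladder. The rung spacing is 288 mm.

Two tall 54×48 posts with 8 short bars between them — a ladder. Adjacent rungs sit at z = 155 and z = 443, so the spacing is 443 − 155 = 288 mm.


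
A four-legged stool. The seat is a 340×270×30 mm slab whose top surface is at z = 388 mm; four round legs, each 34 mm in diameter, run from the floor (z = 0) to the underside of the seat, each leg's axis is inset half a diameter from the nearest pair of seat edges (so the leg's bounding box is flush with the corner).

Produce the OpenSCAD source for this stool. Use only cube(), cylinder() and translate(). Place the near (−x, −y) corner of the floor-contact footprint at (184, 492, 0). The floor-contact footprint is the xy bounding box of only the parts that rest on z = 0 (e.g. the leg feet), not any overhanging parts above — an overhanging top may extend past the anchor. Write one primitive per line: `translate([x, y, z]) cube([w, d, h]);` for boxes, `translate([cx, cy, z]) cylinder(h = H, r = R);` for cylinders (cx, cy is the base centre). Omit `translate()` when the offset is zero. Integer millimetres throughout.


translate([184, 492, 358]) cube([340, 270, 30]);
translate([201, 509, 0]) cylinder(h = 358, r = 17);
translate([507, 509, 0]) cylinder(h = 358, r = 17);
translate([201, 745, 0]) cylinder(h = 358, r = 17);
translate([507, 745, 0]) cylinder(h = 358, r = 17);


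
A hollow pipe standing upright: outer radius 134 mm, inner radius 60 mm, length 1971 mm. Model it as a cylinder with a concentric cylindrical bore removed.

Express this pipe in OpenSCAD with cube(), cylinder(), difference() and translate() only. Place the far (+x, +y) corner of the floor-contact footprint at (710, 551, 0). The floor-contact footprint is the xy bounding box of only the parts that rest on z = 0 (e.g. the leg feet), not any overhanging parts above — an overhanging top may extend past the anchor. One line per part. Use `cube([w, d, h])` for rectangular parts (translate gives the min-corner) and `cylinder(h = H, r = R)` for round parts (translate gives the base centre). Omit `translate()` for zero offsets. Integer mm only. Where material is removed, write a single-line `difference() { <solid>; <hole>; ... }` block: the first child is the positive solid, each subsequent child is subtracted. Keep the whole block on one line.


difference() { translate([576, 417, 0]) cylinder(h = 1971, r = 134); translate([576, 417, 0]) cylinder(h = 1971, r = 60); }


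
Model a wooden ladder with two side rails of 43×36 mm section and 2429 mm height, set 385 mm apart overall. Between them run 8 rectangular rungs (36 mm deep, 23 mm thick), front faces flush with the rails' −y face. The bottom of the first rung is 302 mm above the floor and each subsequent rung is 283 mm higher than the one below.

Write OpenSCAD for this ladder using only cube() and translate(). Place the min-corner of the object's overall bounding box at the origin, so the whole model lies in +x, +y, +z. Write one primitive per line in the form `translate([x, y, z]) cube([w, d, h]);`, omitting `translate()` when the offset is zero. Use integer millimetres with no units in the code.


// rung span = 385 - 2*43 = 299
// rung[k] z = 302 + k*283
cube([43, 36, 2429]);
translate([342, 0, 0]) cube([43, 36, 2429]);
translate([43, 0, 302]) cube([299, 36, 23]);
translate([43, 0, 585]) cube([299, 36, 23]);
translate([43, 0, 868]) cube([299, 36, 23]);
translate([43, 0, 1151]) cube([299, 36, 23]);
translate([43, 0, 1434]) cube([299, 36, 23]);
translate([43, 0, 1717]) cube([299, 36, 23]);
translate([43, 0, 2000]) cube([299, 36, 23]);
translate([43, 0, 2283]) cube([299, 36, 23]);


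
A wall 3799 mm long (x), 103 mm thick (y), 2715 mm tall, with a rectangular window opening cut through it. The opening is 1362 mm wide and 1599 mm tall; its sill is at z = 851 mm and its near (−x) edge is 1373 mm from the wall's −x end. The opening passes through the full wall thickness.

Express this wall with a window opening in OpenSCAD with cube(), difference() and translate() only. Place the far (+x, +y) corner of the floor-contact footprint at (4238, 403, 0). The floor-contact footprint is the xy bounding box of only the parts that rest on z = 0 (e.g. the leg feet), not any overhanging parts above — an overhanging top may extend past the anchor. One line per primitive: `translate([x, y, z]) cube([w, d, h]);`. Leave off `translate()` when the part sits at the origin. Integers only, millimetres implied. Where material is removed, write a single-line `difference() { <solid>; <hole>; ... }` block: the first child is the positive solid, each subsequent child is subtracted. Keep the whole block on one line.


difference() { translate([439, 300, 0]) cube([3799, 103, 2715]); translate([1812, 300, 851]) cube([1362, 103, 1599]); }


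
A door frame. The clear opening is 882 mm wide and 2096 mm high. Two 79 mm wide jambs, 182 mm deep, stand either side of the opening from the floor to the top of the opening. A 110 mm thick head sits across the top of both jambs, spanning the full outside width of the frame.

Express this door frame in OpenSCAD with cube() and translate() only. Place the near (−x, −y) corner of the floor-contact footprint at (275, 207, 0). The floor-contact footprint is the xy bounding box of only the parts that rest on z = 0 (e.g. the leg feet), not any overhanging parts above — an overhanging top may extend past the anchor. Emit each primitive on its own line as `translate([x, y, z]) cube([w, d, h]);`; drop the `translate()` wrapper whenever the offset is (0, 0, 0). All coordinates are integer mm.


translate([275, 207, 0]) cube([79, 182, 2096]);
translate([1236, 207, 0]) cube([79, 182, 2096]);
translate([275, 207, 2096]) cube([1040, 182, 110]);


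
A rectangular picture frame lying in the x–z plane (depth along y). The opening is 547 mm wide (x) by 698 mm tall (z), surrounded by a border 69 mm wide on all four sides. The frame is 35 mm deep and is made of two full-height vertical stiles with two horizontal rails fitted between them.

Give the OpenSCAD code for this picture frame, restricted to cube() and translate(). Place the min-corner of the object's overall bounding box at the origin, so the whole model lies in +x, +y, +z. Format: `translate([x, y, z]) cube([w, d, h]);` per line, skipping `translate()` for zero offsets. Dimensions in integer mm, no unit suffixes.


cube([69, 35, 836]);
translate([616, 0, 0]) cube([69, 35, 836]);
translate([69, 0, 0]) cube([547, 35, 69]);
translate([69, 0, 767]) cube([547, 35, 69]);


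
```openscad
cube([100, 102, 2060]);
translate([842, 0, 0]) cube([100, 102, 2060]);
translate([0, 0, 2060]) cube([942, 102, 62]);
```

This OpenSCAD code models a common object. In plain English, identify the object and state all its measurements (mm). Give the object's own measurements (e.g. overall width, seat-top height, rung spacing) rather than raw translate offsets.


A door frame. The clear opening is 742 mm wide and 2060 mm high. Two 100 mm wide jambs, 102 mm deep, stand either side of the opening from the floor to the top of the opening. A 62 mm thick head sits across the top of both jambs, spanning the full outside width of the frame.


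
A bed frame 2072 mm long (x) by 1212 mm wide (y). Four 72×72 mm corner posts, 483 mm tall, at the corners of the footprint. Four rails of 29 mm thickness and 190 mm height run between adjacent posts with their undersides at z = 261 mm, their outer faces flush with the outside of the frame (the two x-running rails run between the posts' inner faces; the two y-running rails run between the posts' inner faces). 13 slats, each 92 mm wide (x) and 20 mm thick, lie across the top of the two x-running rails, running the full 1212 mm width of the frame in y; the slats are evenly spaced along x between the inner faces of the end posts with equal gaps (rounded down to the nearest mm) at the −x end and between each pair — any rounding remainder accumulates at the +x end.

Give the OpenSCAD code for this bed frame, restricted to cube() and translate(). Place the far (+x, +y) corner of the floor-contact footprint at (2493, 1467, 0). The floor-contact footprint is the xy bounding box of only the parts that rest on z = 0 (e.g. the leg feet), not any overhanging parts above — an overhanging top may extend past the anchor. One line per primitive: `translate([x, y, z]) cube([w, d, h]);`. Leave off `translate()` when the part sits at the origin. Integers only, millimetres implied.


translate([421, 255, 0]) cube([72, 72, 483]);
translate([421, 1395, 0]) cube([72, 72, 483]);
translate([2421, 255, 0]) cube([72, 72, 483]);
translate([2421, 1395, 0]) cube([72, 72, 483]);
translate([493, 255, 261]) cube([1928, 29, 190]);
translate([493, 1438, 261]) cube([1928, 29, 190]);
translate([421, 327, 261]) cube([29, 1068, 190]);
translate([2464, 327, 261]) cube([29, 1068, 190]);
translate([545, 255, 451]) cube([92, 1212, 20]);
translate([689, 255, 451]) cube([92, 1212, 20]);
translate([833, 255, 451]) cube([92, 1212, 20]);
translate([977, 255, 451]) cube([92, 1212, 20]);
translate([1121, 255, 451]) cube([92, 1212, 20]);
translate([1265, 255, 451]) cube([92, 1212, 20]);
translate([1409, 255, 451]) cube([92, 1212, 20]);
translate([1553, 255, 451]) cube([92, 1212, 20]);
translate([1697, 255, 451]) cube([92, 1212, 20]);
translate([1841, 255, 451]) cube([92, 1212, 20]);
translate([1985, 255, 451]) cube([92, 1212, 20]);
translate([2129, 255, 451]) cube([92, 1212, 20]);
translate([2273, 255, 451]) cube([92, 1212, 20]);


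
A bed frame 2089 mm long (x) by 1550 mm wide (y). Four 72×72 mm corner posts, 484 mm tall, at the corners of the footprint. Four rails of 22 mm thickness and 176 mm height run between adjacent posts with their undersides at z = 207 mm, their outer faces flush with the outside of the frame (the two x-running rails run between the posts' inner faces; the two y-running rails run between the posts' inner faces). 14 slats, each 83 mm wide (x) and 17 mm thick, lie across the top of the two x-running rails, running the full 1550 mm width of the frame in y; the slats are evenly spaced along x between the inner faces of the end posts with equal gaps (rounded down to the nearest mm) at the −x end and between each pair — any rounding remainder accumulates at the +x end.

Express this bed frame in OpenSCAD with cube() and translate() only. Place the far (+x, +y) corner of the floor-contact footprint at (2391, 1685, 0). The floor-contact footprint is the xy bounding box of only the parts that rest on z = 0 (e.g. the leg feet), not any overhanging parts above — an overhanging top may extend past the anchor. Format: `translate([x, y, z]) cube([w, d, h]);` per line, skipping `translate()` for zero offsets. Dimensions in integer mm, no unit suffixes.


// slat z = rail_z + rail_h = 207 + 176 = 383
// slat gap = ⌊(1945 − 14·83) / 15⌋ = 52
translate([302, 135, 0]) cube([72, 72, 484]);
translate([302, 1613, 0]) cube([72, 72, 484]);
translate([2319, 135, 0]) cube([72, 72, 484]);
translate([2319, 1613, 0]) cube([72, 72, 484]);
translate([374, 135, 207]) cube([1945, 22, 176]);
translate([374, 1663, 207]) cube([1945, 22, 176]);
translate([302, 207, 207]) cube([22, 1406, 176]);
translate([2369, 207, 207]) cube([22, 1406, 176]);
translate([426, 135, 383]) cube([83, 1550, 17]);
translate([561, 135, 383]) cube([83, 1550, 17]);
translate([696, 135, 383]) cube([83, 1550, 17]);
translate([831, 135, 383]) cube([83, 1550, 17]);
translate([966, 135, 383]) cube([83, 1550, 17]);
translate([1101, 135, 383]) cube([83, 1550, 17]);
translate([1236, 135, 383]) cube([83, 1550, 17]);
translate([1371, 135, 383]) cube([83, 1550, 17]);
translate([1506, 135, 383]) cube([83, 1550, 17]);
translate([1641, 135, 383]) cube([83, 1550, 17]);
translate([1776, 135, 383]) cube([83, 1550, 17]);
translate([1911, 135, 383]) cube([83, 1550, 17]);
translate([2046, 135, 383]) cube([83, 1550, 17]);
translate([2181, 135, 383]) cube([83, 1550, 17]);


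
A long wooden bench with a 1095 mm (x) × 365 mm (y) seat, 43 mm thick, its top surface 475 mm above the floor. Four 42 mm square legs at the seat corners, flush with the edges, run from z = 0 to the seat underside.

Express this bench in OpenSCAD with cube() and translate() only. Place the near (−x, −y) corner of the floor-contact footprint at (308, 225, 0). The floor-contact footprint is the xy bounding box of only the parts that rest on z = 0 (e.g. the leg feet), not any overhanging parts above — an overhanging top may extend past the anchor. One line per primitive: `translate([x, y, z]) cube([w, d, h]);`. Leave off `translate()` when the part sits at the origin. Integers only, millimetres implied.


// leg_h = 475 − 43 = 432
translate([308, 225, 432]) cube([1095, 365, 43]);
translate([308, 225, 0]) cube([42, 42, 432]);
translate([308, 548, 0]) cube([42, 42, 432]);
translate([1361, 225, 0]) cube([42, 42, 432]);
translate([1361, 548, 0]) cube([42, 42, 432]);


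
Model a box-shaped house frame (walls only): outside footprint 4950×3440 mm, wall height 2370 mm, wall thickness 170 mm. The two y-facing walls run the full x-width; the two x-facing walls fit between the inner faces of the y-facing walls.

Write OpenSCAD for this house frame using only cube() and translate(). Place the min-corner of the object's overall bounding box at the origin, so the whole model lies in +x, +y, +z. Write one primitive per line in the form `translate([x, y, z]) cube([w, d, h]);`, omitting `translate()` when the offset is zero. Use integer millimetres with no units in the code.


cube([4950, 170, 2370]);
translate([0, 3270, 0]) cube([4950, 170, 2370]);
translate([0, 170, 0]) cube([170, 3100, 2370]);
translate([4780, 170, 0]) cube([170, 3100, 2370]);


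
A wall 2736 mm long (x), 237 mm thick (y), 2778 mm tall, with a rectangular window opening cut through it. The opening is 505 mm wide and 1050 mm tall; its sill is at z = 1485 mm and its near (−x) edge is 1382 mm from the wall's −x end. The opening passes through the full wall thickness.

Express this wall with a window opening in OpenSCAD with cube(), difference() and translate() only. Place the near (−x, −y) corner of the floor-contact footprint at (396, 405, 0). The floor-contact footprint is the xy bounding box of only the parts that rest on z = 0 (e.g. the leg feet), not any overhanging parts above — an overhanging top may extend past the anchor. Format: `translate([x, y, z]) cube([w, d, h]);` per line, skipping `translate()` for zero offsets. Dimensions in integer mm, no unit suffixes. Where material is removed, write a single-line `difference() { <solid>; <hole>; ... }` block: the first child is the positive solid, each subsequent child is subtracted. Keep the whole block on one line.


difference() { translate([396, 405, 0]) cube([2736, 237, 2778]); translate([1778, 405, 1485]) cube([505, 237, 1050]); }


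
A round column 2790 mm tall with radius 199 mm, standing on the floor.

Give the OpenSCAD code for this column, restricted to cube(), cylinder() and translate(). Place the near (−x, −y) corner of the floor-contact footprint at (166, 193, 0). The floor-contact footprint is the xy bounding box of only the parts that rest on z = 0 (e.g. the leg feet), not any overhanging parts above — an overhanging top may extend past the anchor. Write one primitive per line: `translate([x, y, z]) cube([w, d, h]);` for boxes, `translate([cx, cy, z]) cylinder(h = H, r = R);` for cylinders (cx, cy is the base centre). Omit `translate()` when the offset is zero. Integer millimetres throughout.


translate([365, 392, 0]) cylinder(h = 2790, r = 199);


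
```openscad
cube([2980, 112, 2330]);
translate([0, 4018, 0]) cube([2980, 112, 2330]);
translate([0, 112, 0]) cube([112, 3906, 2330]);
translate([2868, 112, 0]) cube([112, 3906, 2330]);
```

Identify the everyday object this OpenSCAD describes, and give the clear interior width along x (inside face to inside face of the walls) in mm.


A house (or room) frame. The interior width is 2756 mm.

Four 2330 mm walls enclosing a rectangle with no floor or roof — a room or house frame. Outside width is 2980 mm and wall thickness is 112 mm, so the interior width is 2980 − 2 × 112 = 2756 mm.


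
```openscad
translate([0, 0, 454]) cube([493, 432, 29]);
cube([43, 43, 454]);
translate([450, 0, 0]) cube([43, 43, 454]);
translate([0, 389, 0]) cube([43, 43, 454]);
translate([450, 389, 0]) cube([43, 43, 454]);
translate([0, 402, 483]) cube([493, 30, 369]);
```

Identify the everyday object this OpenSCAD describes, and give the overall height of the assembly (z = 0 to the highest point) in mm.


A chair. The overall height is 852 mm.

A slab on four corner posts with a tall panel at the back — a chair. The seat slab sits at z = 454 with thickness 29, and the 369 mm backrest starts at the seat top, so the overall height is 454 + 29 + 369 = 852 mm.


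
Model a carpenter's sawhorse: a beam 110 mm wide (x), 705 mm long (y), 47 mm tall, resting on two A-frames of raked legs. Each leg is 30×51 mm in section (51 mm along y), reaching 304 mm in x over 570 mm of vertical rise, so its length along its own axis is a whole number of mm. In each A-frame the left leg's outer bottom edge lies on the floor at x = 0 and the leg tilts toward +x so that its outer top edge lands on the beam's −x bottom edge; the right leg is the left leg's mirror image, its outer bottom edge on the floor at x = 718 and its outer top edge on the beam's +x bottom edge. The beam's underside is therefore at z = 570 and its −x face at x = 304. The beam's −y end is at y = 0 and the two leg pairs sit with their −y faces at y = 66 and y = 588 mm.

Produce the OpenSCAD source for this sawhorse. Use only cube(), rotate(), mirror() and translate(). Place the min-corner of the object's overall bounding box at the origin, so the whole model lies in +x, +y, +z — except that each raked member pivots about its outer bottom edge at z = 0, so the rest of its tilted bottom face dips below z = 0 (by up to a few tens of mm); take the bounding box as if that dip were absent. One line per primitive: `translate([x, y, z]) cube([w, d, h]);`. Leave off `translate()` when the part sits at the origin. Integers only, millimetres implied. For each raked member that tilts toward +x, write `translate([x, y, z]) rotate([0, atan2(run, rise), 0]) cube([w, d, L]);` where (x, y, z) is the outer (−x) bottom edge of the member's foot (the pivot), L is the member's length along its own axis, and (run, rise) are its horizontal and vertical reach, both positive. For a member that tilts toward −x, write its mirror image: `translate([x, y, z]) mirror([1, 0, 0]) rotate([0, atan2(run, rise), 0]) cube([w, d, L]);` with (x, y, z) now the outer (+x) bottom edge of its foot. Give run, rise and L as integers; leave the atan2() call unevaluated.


translate([304, 0, 570]) cube([110, 705, 47]);
translate([0, 66, 0]) rotate([0, atan2(304, 570), 0]) cube([30, 51, 646]);
translate([718, 66, 0]) mirror([1, 0, 0]) rotate([0, atan2(304, 570), 0]) cube([30, 51, 646]);
translate([0, 588, 0]) rotate([0, atan2(304, 570), 0]) cube([30, 51, 646]);
translate([718, 588, 0]) mirror([1, 0, 0]) rotate([0, atan2(304, 570), 0]) cube([30, 51, 646]);


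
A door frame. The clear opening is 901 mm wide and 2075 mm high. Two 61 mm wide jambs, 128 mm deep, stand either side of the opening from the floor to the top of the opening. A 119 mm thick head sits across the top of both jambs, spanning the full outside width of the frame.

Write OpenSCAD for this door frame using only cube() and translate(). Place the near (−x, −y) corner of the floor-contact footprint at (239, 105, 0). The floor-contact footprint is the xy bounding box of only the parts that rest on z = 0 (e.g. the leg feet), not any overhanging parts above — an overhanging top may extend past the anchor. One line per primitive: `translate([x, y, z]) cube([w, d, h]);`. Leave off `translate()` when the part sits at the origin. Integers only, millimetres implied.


translate([239, 105, 0]) cube([61, 128, 2075]);
translate([1201, 105, 0]) cube([61, 128, 2075]);
translate([239, 105, 2075]) cube([1023, 128, 119]);


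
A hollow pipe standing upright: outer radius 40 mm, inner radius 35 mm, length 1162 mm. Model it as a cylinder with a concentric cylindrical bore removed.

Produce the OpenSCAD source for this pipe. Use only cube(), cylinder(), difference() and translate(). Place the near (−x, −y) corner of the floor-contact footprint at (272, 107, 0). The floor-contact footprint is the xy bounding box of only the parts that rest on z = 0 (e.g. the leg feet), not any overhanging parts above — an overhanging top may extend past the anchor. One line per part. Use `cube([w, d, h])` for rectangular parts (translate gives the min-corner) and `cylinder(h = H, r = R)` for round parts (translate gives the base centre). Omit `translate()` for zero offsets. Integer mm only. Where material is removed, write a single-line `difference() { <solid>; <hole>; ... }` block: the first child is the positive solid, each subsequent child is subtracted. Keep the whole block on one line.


difference() { translate([312, 147, 0]) cylinder(h = 1162, r = 40); translate([312, 147, 0]) cylinder(h = 1162, r = 35); }


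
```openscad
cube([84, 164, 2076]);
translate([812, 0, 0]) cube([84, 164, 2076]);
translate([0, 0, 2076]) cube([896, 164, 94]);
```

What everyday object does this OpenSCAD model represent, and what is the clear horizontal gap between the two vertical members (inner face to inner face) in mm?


A door frame. The clear opening width is 728 mm.

Two 2076 mm tall posts with a header on top — a door frame. The left jamb is 84 mm wide at x = 0; the right jamb starts at x = 812. The clear opening is 812 − 84 = 728 mm.


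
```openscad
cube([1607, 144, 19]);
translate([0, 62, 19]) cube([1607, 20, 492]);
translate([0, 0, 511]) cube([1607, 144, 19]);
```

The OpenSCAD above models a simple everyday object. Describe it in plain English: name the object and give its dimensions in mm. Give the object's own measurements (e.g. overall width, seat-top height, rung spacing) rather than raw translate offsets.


An I-beam lying along x, 1607 mm long. Overall section height 530 mm. Two flanges 144 mm wide (y) and 19 mm thick, one on the floor and one at the top; a web 20 mm thick runs between them, centred on the flange width.


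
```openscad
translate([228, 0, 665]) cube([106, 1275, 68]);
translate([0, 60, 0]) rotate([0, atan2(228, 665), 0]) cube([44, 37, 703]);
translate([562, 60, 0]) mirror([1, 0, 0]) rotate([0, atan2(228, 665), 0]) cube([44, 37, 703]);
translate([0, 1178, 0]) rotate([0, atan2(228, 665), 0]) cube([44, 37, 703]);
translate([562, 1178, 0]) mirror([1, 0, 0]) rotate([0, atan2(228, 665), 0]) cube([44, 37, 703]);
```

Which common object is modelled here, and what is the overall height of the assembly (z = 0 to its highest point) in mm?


A sawhorse. The overall height is 733 mm.

A beam across two mirrored pairs of raked legs — a sawhorse. The beam's underside is at z = 665 (matching the legs' vertical rise in atan2(228, 665)) and the beam is 68 mm tall, so its top is at 665 + 68 = 733 mm. The raked legs top out at the beam's underside, so that is the highest point.


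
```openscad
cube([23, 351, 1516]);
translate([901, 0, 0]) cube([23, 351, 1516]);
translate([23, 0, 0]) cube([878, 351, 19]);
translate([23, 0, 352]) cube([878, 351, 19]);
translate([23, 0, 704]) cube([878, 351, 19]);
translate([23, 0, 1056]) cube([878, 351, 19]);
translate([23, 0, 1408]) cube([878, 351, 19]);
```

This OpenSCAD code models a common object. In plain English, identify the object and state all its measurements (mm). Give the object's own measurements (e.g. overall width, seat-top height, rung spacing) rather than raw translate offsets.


An open bookshelf. Two side panels, each 23 mm thick, 351 mm deep and 1516 mm tall, stand 924 mm apart (outside-to-outside). Between them sit 5 shelves, each 19 mm thick and 351 mm deep, spanning the full gap between the sides. The bottom shelf rests on the floor (its underside at z = 0) and the clear gap between one shelf's top and the next shelf's underside is 333 mm.


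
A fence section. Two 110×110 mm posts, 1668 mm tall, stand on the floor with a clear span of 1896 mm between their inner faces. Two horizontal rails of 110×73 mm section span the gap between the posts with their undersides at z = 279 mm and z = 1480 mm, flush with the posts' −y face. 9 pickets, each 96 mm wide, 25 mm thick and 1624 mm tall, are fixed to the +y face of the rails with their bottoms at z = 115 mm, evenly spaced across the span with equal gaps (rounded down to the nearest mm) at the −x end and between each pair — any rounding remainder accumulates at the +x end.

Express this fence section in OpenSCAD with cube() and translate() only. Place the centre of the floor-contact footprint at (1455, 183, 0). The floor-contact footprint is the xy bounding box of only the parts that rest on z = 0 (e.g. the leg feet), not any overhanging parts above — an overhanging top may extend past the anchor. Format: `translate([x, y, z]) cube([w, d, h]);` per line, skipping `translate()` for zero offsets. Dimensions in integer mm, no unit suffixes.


translate([397, 128, 0]) cube([110, 110, 1668]);
translate([2403, 128, 0]) cube([110, 110, 1668]);
translate([507, 128, 279]) cube([1896, 110, 73]);
translate([507, 128, 1480]) cube([1896, 110, 73]);
translate([610, 238, 115]) cube([96, 25, 1624]);
translate([809, 238, 115]) cube([96, 25, 1624]);
translate([1008, 238, 115]) cube([96, 25, 1624]);
translate([1207, 238, 115]) cube([96, 25, 1624]);
translate([1406, 238, 115]) cube([96, 25, 1624]);
translate([1605, 238, 115]) cube([96, 25, 1624]);
translate([1804, 238, 115]) cube([96, 25, 1624]);
translate([2003, 238, 115]) cube([96, 25, 1624]);
translate([2202, 238, 115]) cube([96, 25, 1624]);


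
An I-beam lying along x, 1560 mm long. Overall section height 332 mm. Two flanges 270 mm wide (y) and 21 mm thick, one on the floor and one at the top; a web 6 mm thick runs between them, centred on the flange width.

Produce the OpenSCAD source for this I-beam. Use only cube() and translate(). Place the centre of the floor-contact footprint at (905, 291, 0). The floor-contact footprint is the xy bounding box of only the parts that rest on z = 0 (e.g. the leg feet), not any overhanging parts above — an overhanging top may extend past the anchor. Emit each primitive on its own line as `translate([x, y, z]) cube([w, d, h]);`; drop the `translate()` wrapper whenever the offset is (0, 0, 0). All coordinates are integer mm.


translate([125, 156, 0]) cube([1560, 270, 21]);
translate([125, 288, 21]) cube([1560, 6, 290]);
translate([125, 156, 311]) cube([1560, 270, 21]);


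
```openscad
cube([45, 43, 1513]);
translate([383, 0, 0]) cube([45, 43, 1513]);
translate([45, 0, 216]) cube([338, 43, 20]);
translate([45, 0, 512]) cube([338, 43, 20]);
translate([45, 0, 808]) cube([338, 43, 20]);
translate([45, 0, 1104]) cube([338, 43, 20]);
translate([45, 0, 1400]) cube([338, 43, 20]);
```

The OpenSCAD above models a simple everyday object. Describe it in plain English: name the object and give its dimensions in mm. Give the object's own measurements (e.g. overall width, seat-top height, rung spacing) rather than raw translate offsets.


A straight ladder. Two 45×43 mm vertical rails, 1513 mm tall, stand 428 mm apart (outside-to-outside) with their front faces coplanar on the −y side. 5 rungs, each 43 mm deep and 20 mm tall, span between the inner faces of the rails, front faces flush with the rails. The lowest rung's underside is at z = 216 mm and rungs are spaced 296 mm apart (underside to underside).


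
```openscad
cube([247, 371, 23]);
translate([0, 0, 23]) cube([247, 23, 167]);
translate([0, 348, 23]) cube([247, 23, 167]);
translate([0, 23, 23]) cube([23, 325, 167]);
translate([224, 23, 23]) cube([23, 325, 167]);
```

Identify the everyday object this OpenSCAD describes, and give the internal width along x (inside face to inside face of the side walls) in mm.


An open box. The internal width is 201 mm.

A 247×371 base slab with four walls standing on it — an open box. The base is 247 mm wide and the walls are 23 mm thick, so the internal width is 247 − 2 × 23 = 201 mm.


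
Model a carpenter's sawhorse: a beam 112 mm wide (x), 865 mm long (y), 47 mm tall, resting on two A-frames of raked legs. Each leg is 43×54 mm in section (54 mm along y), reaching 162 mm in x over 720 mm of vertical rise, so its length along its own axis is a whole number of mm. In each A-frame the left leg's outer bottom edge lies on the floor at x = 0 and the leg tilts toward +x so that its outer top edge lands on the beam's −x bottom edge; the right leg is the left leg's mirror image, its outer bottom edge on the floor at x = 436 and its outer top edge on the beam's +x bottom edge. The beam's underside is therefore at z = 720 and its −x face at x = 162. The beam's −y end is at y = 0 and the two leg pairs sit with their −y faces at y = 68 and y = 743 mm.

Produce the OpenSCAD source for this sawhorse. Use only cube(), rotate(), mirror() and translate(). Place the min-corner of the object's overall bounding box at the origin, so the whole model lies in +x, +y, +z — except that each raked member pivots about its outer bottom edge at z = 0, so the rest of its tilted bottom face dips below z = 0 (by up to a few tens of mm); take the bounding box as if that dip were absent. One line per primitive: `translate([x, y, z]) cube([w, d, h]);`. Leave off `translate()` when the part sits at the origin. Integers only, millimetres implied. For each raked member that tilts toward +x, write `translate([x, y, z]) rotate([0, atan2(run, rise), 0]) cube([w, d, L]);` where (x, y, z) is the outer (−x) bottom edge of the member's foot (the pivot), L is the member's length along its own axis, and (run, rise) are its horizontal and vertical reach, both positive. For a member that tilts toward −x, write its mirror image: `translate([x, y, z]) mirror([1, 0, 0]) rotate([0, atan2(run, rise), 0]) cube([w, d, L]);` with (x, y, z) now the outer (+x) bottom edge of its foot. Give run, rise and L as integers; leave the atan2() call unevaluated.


translate([162, 0, 720]) cube([112, 865, 47]);
translate([0, 68, 0]) rotate([0, atan2(162, 720), 0]) cube([43, 54, 738]);
translate([436, 68, 0]) mirror([1, 0, 0]) rotate([0, atan2(162, 720), 0]) cube([43, 54, 738]);
translate([0, 743, 0]) rotate([0, atan2(162, 720), 0]) cube([43, 54, 738]);
translate([436, 743, 0]) mirror([1, 0, 0]) rotate([0, atan2(162, 720), 0]) cube([43, 54, 738]);


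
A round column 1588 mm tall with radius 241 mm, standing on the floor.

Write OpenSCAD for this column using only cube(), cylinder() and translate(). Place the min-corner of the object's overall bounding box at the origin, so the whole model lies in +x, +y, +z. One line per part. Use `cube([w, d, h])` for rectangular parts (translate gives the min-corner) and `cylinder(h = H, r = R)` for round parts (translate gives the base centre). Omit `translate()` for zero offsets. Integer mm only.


translate([241, 241, 0]) cylinder(h = 1588, r = 241);


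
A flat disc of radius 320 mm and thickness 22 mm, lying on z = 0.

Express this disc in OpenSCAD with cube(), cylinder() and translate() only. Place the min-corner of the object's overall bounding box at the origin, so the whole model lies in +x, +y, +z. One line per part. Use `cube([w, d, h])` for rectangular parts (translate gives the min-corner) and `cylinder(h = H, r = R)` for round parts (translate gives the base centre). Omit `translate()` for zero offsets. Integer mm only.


translate([320, 320, 0]) cylinder(h = 22, r = 320);


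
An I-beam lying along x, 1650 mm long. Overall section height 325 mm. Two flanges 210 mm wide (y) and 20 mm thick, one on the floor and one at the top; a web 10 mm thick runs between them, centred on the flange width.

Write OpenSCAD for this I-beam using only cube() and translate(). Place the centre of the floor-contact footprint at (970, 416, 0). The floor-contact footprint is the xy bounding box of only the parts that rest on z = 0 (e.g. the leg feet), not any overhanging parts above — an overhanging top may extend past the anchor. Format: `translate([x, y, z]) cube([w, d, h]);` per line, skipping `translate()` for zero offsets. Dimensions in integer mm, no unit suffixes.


translate([145, 311, 0]) cube([1650, 210, 20]);
translate([145, 411, 20]) cube([1650, 10, 285]);
translate([145, 311, 305]) cube([1650, 210, 20]);


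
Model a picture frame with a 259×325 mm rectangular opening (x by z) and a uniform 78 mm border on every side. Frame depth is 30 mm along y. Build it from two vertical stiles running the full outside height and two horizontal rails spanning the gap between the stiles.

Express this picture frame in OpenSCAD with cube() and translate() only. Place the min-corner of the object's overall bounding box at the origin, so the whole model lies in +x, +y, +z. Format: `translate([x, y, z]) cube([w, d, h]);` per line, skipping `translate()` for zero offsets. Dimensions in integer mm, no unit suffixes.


cube([78, 30, 481]);
translate([337, 0, 0]) cube([78, 30, 481]);
translate([78, 0, 0]) cube([259, 30, 78]);
translate([78, 0, 403]) cube([259, 30, 78]);


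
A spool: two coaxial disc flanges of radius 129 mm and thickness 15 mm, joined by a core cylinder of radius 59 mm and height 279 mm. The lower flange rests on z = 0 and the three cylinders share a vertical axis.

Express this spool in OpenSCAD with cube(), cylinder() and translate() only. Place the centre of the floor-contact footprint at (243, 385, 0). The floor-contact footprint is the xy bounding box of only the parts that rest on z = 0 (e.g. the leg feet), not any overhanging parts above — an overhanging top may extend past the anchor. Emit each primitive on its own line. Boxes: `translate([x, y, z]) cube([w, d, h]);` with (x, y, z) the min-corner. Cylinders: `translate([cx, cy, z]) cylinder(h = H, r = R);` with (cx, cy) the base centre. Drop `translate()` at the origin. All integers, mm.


translate([243, 385, 0]) cylinder(h = 15, r = 129);
translate([243, 385, 15]) cylinder(h = 279, r = 59);
translate([243, 385, 294]) cylinder(h = 15, r = 129);


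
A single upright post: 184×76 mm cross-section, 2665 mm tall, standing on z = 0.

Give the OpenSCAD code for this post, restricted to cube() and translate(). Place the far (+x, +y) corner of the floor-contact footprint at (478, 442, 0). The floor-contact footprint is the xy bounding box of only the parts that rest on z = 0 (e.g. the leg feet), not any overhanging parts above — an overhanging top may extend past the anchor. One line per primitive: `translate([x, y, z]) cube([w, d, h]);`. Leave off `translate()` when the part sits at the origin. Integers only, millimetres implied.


translate([294, 366, 0]) cube([184, 76, 2665]);


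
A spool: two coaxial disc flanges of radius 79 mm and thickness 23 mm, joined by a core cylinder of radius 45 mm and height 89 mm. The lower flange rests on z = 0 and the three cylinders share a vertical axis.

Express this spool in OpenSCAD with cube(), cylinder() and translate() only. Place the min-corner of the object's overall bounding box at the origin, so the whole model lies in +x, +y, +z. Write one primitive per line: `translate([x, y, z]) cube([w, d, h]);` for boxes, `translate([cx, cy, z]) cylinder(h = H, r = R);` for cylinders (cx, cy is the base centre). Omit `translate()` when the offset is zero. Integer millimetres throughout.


translate([79, 79, 0]) cylinder(h = 23, r = 79);
translate([79, 79, 23]) cylinder(h = 89, r = 45);
translate([79, 79, 112]) cylinder(h = 23, r = 79);


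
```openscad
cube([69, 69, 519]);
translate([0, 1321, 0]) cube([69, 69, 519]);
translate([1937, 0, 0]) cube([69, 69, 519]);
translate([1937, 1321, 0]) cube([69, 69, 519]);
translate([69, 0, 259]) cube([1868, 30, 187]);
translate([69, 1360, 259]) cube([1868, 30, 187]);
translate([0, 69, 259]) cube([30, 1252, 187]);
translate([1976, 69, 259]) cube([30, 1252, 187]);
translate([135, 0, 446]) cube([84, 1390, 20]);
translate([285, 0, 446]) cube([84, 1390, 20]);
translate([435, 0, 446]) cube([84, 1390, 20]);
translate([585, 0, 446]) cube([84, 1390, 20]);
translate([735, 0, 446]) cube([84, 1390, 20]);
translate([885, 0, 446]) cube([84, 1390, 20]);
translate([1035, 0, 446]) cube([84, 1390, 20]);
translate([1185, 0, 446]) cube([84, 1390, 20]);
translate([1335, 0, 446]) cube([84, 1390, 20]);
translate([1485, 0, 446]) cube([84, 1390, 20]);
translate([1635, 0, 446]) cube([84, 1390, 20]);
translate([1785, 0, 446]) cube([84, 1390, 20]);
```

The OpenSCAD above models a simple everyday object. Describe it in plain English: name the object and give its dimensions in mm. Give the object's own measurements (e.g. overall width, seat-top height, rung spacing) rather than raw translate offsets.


A bed frame 2006 mm long (x) by 1390 mm wide (y). Four 69×69 mm corner posts, 519 mm tall, at the corners of the footprint. Four rails of 30 mm thickness and 187 mm height run between adjacent posts with their undersides at z = 259 mm, their outer faces flush with the outside of the frame (the two x-running rails run between the posts' inner faces; the two y-running rails run between the posts' inner faces). 12 slats, each 84 mm wide (x) and 20 mm thick, lie across the top of the two x-running rails, running the full 1390 mm width of the frame in y; along x they sit between the end posts with a 66 mm gap after the −x posts and between neighbouring slats, leaving 68 mm before the +x posts.


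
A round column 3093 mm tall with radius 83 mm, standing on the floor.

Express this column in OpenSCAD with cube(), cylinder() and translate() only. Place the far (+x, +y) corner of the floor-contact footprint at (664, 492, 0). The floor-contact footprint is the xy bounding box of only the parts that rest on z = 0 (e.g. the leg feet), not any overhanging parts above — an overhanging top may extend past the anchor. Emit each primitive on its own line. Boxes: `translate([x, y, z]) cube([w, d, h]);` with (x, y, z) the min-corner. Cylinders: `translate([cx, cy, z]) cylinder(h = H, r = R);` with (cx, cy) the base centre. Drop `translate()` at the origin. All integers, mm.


translate([581, 409, 0]) cylinder(h = 3093, r = 83);


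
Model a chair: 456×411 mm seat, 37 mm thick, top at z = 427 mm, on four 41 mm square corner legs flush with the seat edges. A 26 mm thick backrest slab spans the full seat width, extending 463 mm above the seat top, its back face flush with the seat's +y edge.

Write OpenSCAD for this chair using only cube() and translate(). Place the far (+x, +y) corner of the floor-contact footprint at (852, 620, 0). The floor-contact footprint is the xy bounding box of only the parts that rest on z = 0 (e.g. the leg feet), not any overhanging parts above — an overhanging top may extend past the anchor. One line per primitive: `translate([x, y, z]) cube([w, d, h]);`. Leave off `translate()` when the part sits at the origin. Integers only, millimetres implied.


translate([396, 209, 390]) cube([456, 411, 37]);
translate([396, 209, 0]) cube([41, 41, 390]);
translate([811, 209, 0]) cube([41, 41, 390]);
translate([396, 579, 0]) cube([41, 41, 390]);
translate([811, 579, 0]) cube([41, 41, 390]);
translate([396, 594, 427]) cube([456, 26, 463]);
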